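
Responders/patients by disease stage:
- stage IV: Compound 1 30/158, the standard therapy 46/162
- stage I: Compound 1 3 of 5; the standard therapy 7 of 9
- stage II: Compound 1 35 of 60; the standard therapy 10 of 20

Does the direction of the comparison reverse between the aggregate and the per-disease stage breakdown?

Stage IV: Compound 1 30/158 = 19.0%, the standard therapy 46/162 = 28.4% → the standard therapy
Stage I: Compound 1 3/5 = 60.0%, the standard therapy 7/9 = 77.8% → the standard therapy
Stage II: Compound 1 35/60 = 58.3%, the standard therapy 10/20 = 50.0% → Compound 1
Overall: Compound 1 68/223 = 30.5%, the standard therapy 63/191 = 33.0% → the standard therapy
Neither sweeps: Compound 1 wins 1 of 3 groups, the standard therapy wins 2. The standard therapy wins overall but not every group — no Simpson reversal.

No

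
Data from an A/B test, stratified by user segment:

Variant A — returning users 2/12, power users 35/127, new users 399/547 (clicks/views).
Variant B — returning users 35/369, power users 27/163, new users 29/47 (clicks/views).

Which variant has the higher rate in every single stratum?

Returning users: Variant A 2/12 = 16.7%, Variant B 35/369 = 9.5% → Variant A
Power users: Variant A 35/127 = 27.6%, Variant B 27/163 = 16.6% → Variant A
New users: Variant A 399/547 = 72.9%, Variant B 29/47 = 61.7% → Variant A
Variant A has the higher rate in all 3 groups.

Variant A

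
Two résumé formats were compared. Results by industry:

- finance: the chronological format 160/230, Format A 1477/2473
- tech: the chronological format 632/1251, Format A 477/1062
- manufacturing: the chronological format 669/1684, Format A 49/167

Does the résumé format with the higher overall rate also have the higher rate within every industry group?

Finance: the chronological format 160/230 = 69.6%, Format A 1477/2473 = 59.7% → the chronological format
Tech: the chronological format 632/1251 = 50.5%, Format A 477/1062 = 44.9% → the chronological format
Manufacturing: the chronological format 669/1684 = 39.7%, Format A 49/167 = 29.3% → the chronological format
Overall: the chronological format 1461/3165 = 46.2%, Format A 2003/3702 = 54.1% → Format A
The chronological format wins each industry group but Format A wins overall — the comparison reverses. The chronological format's applications skew toward manufacturing, which has a lower base rate.

No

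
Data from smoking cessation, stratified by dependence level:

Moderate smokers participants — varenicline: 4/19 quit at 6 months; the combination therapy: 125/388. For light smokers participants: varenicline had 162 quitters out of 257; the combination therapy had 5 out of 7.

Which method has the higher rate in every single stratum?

the combination therapy

Moderate smokers: varenicline 4/19 = 21.1%, the combination therapy 125/388 = 32.2% → the combination therapy
Light smokers: varenicline 162/257 = 63.0%, the combination therapy 5/7 = 71.4% → the combination therapy
The combination therapy has the higher rate in both groups.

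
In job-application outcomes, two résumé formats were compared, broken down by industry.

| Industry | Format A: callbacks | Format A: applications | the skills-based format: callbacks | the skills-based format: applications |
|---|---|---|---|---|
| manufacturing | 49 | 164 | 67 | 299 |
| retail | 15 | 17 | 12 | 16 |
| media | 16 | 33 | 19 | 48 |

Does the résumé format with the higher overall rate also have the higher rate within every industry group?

Manufacturing: Format A 49/164 = 29.9%, the skills-based format 67/299 = 22.4% → Format A
Retail: Format A 15/17 = 88.2%, the skills-based format 12/16 = 75.0% → Format A
Media: Format A 16/33 = 48.5%, the skills-based format 19/48 = 39.6% → Format A
Overall: Format A 80/214 = 37.4%, the skills-based format 98/363 = 27.0% → Format A
Format A wins overall and in every industry group — no reversal.

Yes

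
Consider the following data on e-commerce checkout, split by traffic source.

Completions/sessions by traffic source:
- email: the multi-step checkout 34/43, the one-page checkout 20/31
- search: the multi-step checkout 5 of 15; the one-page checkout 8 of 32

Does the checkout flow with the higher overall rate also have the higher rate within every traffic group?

Yes

Email: the multi-step checkout 34/43 = 79.1%, the one-page checkout 20/31 = 64.5% → the multi-step checkout
Search: the multi-step checkout 5/15 = 33.3%, the one-page checkout 8/32 = 25.0% → the multi-step checkout
Overall: the multi-step checkout 39/58 = 67.2%, the one-page checkout 28/63 = 44.4% → the multi-step checkout
The multi-step checkout wins overall and in every traffic group — no reversal.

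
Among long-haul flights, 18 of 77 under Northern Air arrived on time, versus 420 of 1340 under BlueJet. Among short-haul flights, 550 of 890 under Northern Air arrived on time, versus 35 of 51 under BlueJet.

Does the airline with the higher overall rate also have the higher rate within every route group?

Long-haul: Northern Air 18/77 = 23.4%, BlueJet 420/1340 = 31.3% → BlueJet
Short-haul: Northern Air 550/890 = 61.8%, BlueJet 35/51 = 68.6% → BlueJet
Overall: Northern Air 568/967 = 58.7%, BlueJet 455/1391 = 32.7% → Northern Air
BlueJet wins each route group but Northern Air wins overall — the comparison reverses. BlueJet's flights skew toward long-haul, which has a lower base rate.

No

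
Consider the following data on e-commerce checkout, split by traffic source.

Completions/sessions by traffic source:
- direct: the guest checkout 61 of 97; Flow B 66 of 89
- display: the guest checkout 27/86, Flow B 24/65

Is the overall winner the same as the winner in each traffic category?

Yes

Direct: the guest checkout 61/97 = 62.9%, Flow B 66/89 = 74.2% → Flow B
Display: the guest checkout 27/86 = 31.4%, Flow B 24/65 = 36.9% → Flow B
Overall: the guest checkout 88/183 = 48.1%, Flow B 90/154 = 58.4% → Flow B
Flow B wins overall and in every traffic group — no reversal.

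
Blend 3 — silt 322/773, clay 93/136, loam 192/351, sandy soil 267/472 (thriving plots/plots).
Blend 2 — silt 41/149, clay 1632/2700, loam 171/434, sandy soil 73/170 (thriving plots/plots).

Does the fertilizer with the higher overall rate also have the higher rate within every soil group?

No

Silt: Blend 3 322/773 = 41.7%, Blend 2 41/149 = 27.5% → Blend 3
Clay: Blend 3 93/136 = 68.4%, Blend 2 1632/2700 = 60.4% → Blend 3
Loam: Blend 3 192/351 = 54.7%, Blend 2 171/434 = 39.4% → Blend 3
Sandy soil: Blend 3 267/472 = 56.6%, Blend 2 73/170 = 42.9% → Blend 3
Overall: Blend 3 874/1732 = 50.5%, Blend 2 1917/3453 = 55.5% → Blend 2
Blend 3 wins each soil group but Blend 2 wins overall — the comparison reverses. Blend 3's plots skew toward silt, which has a lower base rate.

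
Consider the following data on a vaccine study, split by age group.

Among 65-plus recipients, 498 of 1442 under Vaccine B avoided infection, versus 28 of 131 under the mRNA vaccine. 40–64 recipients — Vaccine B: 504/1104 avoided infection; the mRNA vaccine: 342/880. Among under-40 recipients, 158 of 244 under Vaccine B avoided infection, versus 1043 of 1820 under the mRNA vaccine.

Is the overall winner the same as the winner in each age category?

65-plus: Vaccine B 498/1442 = 34.5%, the mRNA vaccine 28/131 = 21.4% → Vaccine B
40–64: Vaccine B 504/1104 = 45.7%, the mRNA vaccine 342/880 = 38.9% → Vaccine B
Under-40: Vaccine B 158/244 = 64.8%, the mRNA vaccine 1043/1820 = 57.3% → Vaccine B
Overall: Vaccine B 1160/2790 = 41.6%, the mRNA vaccine 1413/2831 = 49.9% → the mRNA vaccine
Vaccine B wins each age group but the mRNA vaccine wins overall — the comparison reverses. Vaccine B's recipients skew toward 65-plus, which has a lower base rate.

No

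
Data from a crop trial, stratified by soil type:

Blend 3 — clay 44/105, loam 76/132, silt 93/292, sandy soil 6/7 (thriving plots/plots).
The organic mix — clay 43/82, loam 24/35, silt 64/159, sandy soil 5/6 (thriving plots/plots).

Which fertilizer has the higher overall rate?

the organic mix

Clay: Blend 3 44/105 = 41.9%, the organic mix 43/82 = 52.4% → the organic mix
Loam: Blend 3 76/132 = 57.6%, the organic mix 24/35 = 68.6% → the organic mix
Silt: Blend 3 93/292 = 31.8%, the organic mix 64/159 = 40.3% → the organic mix
Sandy soil: Blend 3 6/7 = 85.7%, the organic mix 5/6 = 83.3% → Blend 3
Overall: Blend 3 219/536 = 40.9%, the organic mix 136/282 = 48.2% → the organic mix
(Neither sweeps every soil group, but the organic mix has the higher pooled rate.)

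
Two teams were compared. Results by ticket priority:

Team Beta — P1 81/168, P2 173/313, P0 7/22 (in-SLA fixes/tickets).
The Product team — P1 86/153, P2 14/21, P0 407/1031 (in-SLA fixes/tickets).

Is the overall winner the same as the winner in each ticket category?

No

P1: Team Beta 81/168 = 48.2%, the Product team 86/153 = 56.2% → the Product team
P2: Team Beta 173/313 = 55.3%, the Product team 14/21 = 66.7% → the Product team
P0: Team Beta 7/22 = 31.8%, the Product team 407/1031 = 39.5% → the Product team
Overall: Team Beta 261/503 = 51.9%, the Product team 507/1205 = 42.1% → Team Beta
The Product team wins each ticket group but Team Beta wins overall — the comparison reverses. The Product team's tickets skew toward P0, which has a lower base rate.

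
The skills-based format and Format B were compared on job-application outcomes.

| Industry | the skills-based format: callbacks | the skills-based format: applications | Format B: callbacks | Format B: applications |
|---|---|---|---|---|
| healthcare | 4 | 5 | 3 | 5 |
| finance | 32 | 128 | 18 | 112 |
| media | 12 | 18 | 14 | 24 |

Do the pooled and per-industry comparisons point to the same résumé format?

Healthcare: the skills-based format 4/5 = 80.0%, Format B 3/5 = 60.0% → the skills-based format
Finance: the skills-based format 32/128 = 25.0%, Format B 18/112 = 16.1% → the skills-based format
Media: the skills-based format 12/18 = 66.7%, Format B 14/24 = 58.3% → the skills-based format
Overall: the skills-based format 48/151 = 31.8%, Format B 35/141 = 24.8% → the skills-based format
The skills-based format wins overall and in every industry group — no reversal.

Yes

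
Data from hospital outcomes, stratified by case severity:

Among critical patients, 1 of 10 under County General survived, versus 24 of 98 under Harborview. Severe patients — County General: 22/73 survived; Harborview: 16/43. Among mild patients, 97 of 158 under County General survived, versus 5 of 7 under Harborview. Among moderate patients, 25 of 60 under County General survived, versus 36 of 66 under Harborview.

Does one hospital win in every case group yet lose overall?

Critical: County General 1/10 = 10.0%, Harborview 24/98 = 24.5% → Harborview
Severe: County General 22/73 = 30.1%, Harborview 16/43 = 37.2% → Harborview
Mild: County General 97/158 = 61.4%, Harborview 5/7 = 71.4% → Harborview
Moderate: County General 25/60 = 41.7%, Harborview 36/66 = 54.5% → Harborview
Overall: County General 145/301 = 48.2%, Harborview 81/214 = 37.9% → County General
Harborview wins each case group but County General wins overall — the comparison reverses. Harborview's patients skew toward critical, which has a lower base rate.

Yes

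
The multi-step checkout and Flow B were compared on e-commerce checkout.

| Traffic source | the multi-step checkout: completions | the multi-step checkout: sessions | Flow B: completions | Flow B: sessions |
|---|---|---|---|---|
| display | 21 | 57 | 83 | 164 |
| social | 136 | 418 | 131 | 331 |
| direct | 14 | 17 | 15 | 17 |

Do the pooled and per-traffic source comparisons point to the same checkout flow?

Yes

Display: the multi-step checkout 21/57 = 36.8%, Flow B 83/164 = 50.6% → Flow B
Social: the multi-step checkout 136/418 = 32.5%, Flow B 131/331 = 39.6% → Flow B
Direct: the multi-step checkout 14/17 = 82.4%, Flow B 15/17 = 88.2% → Flow B
Overall: the multi-step checkout 171/492 = 34.8%, Flow B 229/512 = 44.7% → Flow B
Flow B wins overall and in every traffic group — no reversal.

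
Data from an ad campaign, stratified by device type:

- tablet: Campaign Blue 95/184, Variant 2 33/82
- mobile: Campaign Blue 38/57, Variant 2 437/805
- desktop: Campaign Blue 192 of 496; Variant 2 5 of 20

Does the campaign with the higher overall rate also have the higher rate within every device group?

Tablet: Campaign Blue 95/184 = 51.6%, Variant 2 33/82 = 40.2% → Campaign Blue
Mobile: Campaign Blue 38/57 = 66.7%, Variant 2 437/805 = 54.3% → Campaign Blue
Desktop: Campaign Blue 192/496 = 38.7%, Variant 2 5/20 = 25.0% → Campaign Blue
Overall: Campaign Blue 325/737 = 44.1%, Variant 2 475/907 = 52.4% → Variant 2
Campaign Blue wins each device group but Variant 2 wins overall — the comparison reverses. Campaign Blue's impressions skew toward desktop, which has a lower base rate.

No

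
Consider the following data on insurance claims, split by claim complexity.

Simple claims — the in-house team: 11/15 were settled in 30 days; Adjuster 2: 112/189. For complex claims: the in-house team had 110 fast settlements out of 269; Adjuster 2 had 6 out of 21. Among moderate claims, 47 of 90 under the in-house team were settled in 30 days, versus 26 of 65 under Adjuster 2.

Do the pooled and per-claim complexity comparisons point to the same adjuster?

No

Simple: the in-house team 11/15 = 73.3%, Adjuster 2 112/189 = 59.3% → the in-house team
Complex: the in-house team 110/269 = 40.9%, Adjuster 2 6/21 = 28.6% → the in-house team
Moderate: the in-house team 47/90 = 52.2%, Adjuster 2 26/65 = 40.0% → the in-house team
Overall: the in-house team 168/374 = 44.9%, Adjuster 2 144/275 = 52.4% → Adjuster 2
The in-house team wins each claim group but Adjuster 2 wins overall — the comparison reverses. The in-house team's claims skew toward complex, which has a lower base rate.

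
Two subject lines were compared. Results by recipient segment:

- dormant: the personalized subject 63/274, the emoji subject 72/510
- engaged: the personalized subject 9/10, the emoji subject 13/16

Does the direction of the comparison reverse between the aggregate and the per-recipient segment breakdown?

Dormant: the personalized subject 63/274 = 23.0%, the emoji subject 72/510 = 14.1% → the personalized subject
Engaged: the personalized subject 9/10 = 90.0%, the emoji subject 13/16 = 81.2% → the personalized subject
Overall: the personalized subject 72/284 = 25.4%, the emoji subject 85/526 = 16.2% → the personalized subject
The personalized subject wins overall and in every recipient group — no reversal.

No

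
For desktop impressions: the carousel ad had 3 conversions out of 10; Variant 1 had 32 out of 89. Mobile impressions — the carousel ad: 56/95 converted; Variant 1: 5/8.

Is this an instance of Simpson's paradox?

Desktop: the carousel ad 3/10 = 30.0%, Variant 1 32/89 = 36.0% → Variant 1
Mobile: the carousel ad 56/95 = 58.9%, Variant 1 5/8 = 62.5% → Variant 1
Overall: the carousel ad 59/105 = 56.2%, Variant 1 37/97 = 38.1% → the carousel ad
Variant 1 wins each device group but the carousel ad wins overall — the comparison reverses. Variant 1's impressions skew toward desktop, which has a lower base rate.

Yes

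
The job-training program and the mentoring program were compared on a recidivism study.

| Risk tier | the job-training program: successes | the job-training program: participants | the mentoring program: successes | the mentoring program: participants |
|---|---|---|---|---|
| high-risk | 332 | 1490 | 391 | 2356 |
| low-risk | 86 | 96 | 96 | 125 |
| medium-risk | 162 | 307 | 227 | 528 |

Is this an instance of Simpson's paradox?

High-risk: the job-training program 332/1490 = 22.3%, the mentoring program 391/2356 = 16.6% → the job-training program
Low-risk: the job-training program 86/96 = 89.6%, the mentoring program 96/125 = 76.8% → the job-training program
Medium-risk: the job-training program 162/307 = 52.8%, the mentoring program 227/528 = 43.0% → the job-training program
Overall: the job-training program 580/1893 = 30.6%, the mentoring program 714/3009 = 23.7% → the job-training program
The job-training program wins overall and in every risk group — no reversal.

No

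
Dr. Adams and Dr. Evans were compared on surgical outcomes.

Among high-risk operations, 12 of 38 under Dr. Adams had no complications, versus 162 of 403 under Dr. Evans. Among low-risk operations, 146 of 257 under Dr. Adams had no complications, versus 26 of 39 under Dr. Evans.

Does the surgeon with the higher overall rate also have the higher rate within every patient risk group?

No

High-risk: Dr. Adams 12/38 = 31.6%, Dr. Evans 162/403 = 40.2% → Dr. Evans
Low-risk: Dr. Adams 146/257 = 56.8%, Dr. Evans 26/39 = 66.7% → Dr. Evans
Overall: Dr. Adams 158/295 = 53.6%, Dr. Evans 188/442 = 42.5% → Dr. Adams
Dr. Evans wins each patient risk group but Dr. Adams wins overall — the comparison reverses. Dr. Evans's operations skew toward high-risk, which has a lower base rate.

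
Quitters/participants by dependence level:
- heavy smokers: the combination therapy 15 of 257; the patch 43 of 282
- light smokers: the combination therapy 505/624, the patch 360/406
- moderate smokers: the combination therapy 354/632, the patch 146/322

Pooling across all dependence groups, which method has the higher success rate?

the combination therapy

Heavy smokers: the combination therapy 15/257 = 5.8%, the patch 43/282 = 15.2% → the patch
Light smokers: the combination therapy 505/624 = 80.9%, the patch 360/406 = 88.7% → the patch
Moderate smokers: the combination therapy 354/632 = 56.0%, the patch 146/322 = 45.3% → the combination therapy
Overall: the combination therapy 874/1513 = 57.8%, the patch 549/1010 = 54.4% → the combination therapy
(Neither sweeps every dependence group, but the combination therapy has the higher pooled rate.)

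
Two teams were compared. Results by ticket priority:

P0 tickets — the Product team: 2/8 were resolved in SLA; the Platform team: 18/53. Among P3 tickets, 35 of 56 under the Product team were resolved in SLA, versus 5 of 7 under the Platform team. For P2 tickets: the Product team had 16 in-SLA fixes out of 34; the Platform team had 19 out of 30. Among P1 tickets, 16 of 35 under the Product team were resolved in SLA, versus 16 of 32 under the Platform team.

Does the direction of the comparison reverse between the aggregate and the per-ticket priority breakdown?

P0: the Product team 2/8 = 25.0%, the Platform team 18/53 = 34.0% → the Platform team
P3: the Product team 35/56 = 62.5%, the Platform team 5/7 = 71.4% → the Platform team
P2: the Product team 16/34 = 47.1%, the Platform team 19/30 = 63.3% → the Platform team
P1: the Product team 16/35 = 45.7%, the Platform team 16/32 = 50.0% → the Platform team
Overall: the Product team 69/133 = 51.9%, the Platform team 58/122 = 47.5% → the Product team
The Platform team wins each ticket group but the Product team wins overall — the comparison reverses. The Platform team's tickets skew toward P0, which has a lower base rate.

Yes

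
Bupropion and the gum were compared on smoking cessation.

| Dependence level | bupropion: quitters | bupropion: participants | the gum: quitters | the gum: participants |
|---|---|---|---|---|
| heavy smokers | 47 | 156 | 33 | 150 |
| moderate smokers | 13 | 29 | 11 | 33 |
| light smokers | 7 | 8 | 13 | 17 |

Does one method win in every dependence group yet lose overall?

Heavy smokers: bupropion 47/156 = 30.1%, the gum 33/150 = 22.0% → bupropion
Moderate smokers: bupropion 13/29 = 44.8%, the gum 11/33 = 33.3% → bupropion
Light smokers: bupropion 7/8 = 87.5%, the gum 13/17 = 76.5% → bupropion
Overall: bupropion 67/193 = 34.7%, the gum 57/200 = 28.5% → bupropion
Bupropion wins overall and in every dependence group — no reversal.

No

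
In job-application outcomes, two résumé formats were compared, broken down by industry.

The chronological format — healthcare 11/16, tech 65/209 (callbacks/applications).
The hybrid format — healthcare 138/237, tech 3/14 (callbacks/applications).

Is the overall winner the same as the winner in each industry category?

Healthcare: the chronological format 11/16 = 68.8%, the hybrid format 138/237 = 58.2% → the chronological format
Tech: the chronological format 65/209 = 31.1%, the hybrid format 3/14 = 21.4% → the chronological format
Overall: the chronological format 76/225 = 33.8%, the hybrid format 141/251 = 56.2% → the hybrid format
The chronological format wins each industry group but the hybrid format wins overall — the comparison reverses. The chronological format's applications skew toward tech, which has a lower base rate.

No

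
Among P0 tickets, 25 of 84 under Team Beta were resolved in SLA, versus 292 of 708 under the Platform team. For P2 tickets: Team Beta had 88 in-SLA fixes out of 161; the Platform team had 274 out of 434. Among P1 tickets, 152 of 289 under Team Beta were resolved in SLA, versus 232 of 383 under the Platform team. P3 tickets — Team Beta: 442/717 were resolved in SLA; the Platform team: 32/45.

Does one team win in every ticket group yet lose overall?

P0: Team Beta 25/84 = 29.8%, the Platform team 292/708 = 41.2% → the Platform team
P2: Team Beta 88/161 = 54.7%, the Platform team 274/434 = 63.1% → the Platform team
P1: Team Beta 152/289 = 52.6%, the Platform team 232/383 = 60.6% → the Platform team
P3: Team Beta 442/717 = 61.6%, the Platform team 32/45 = 71.1% → the Platform team
Overall: Team Beta 707/1251 = 56.5%, the Platform team 830/1570 = 52.9% → Team Beta
The Platform team wins each ticket group but Team Beta wins overall — the comparison reverses. The Platform team's tickets skew toward P0, which has a lower base rate.

Yes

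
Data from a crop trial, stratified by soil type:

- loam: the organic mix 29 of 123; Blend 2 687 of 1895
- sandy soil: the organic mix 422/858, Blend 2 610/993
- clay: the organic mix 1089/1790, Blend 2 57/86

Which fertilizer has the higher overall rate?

the organic mix

Loam: the organic mix 29/123 = 23.6%, Blend 2 687/1895 = 36.3% → Blend 2
Sandy soil: the organic mix 422/858 = 49.2%, Blend 2 610/993 = 61.4% → Blend 2
Clay: the organic mix 1089/1790 = 60.8%, Blend 2 57/86 = 66.3% → Blend 2
Overall: the organic mix 1540/2771 = 55.6%, Blend 2 1354/2974 = 45.5% → the organic mix
(Blend 2 wins every soil group but the organic mix wins overall — Blend 2's plots skew toward the low-rate loam group.)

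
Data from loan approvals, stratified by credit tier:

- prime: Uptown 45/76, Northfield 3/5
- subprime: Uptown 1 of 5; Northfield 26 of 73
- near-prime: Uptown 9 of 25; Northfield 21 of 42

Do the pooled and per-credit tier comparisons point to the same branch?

No

Prime: Uptown 45/76 = 59.2%, Northfield 3/5 = 60.0% → Northfield
Subprime: Uptown 1/5 = 20.0%, Northfield 26/73 = 35.6% → Northfield
Near-prime: Uptown 9/25 = 36.0%, Northfield 21/42 = 50.0% → Northfield
Overall: Uptown 55/106 = 51.9%, Northfield 50/120 = 41.7% → Uptown
Northfield wins each credit group but Uptown wins overall — the comparison reverses. Northfield's applications skew toward subprime, which has a lower base rate.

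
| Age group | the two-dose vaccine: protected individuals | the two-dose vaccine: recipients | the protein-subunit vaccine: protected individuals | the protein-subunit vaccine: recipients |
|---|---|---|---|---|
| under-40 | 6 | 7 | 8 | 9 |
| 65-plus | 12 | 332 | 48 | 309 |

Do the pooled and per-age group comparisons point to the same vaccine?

Under-40: the two-dose vaccine 6/7 = 85.7%, the protein-subunit vaccine 8/9 = 88.9% → the protein-subunit vaccine
65-plus: the two-dose vaccine 12/332 = 3.6%, the protein-subunit vaccine 48/309 = 15.5% → the protein-subunit vaccine
Overall: the two-dose vaccine 18/339 = 5.3%, the protein-subunit vaccine 56/318 = 17.6% → the protein-subunit vaccine
The protein-subunit vaccine wins overall and in every age group — no reversal.

Yes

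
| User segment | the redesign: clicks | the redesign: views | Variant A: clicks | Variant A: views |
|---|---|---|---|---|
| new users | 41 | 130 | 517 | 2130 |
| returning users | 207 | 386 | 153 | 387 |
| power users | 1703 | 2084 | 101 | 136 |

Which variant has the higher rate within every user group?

New users: the redesign 41/130 = 31.5%, Variant A 517/2130 = 24.3% → the redesign
Returning users: the redesign 207/386 = 53.6%, Variant A 153/387 = 39.5% → the redesign
Power users: the redesign 1703/2084 = 81.7%, Variant A 101/136 = 74.3% → the redesign
The redesign has the higher rate in all 3 groups.

the redesign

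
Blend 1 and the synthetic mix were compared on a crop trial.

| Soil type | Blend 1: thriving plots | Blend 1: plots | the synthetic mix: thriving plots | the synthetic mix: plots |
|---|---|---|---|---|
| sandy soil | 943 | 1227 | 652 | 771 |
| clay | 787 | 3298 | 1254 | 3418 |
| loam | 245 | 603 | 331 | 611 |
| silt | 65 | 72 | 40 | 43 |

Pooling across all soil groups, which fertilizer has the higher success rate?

the synthetic mix

Sandy soil: Blend 1 943/1227 = 76.9%, the synthetic mix 652/771 = 84.6% → the synthetic mix
Clay: Blend 1 787/3298 = 23.9%, the synthetic mix 1254/3418 = 36.7% → the synthetic mix
Loam: Blend 1 245/603 = 40.6%, the synthetic mix 331/611 = 54.2% → the synthetic mix
Silt: Blend 1 65/72 = 90.3%, the synthetic mix 40/43 = 93.0% → the synthetic mix
Overall: Blend 1 2040/5200 = 39.2%, the synthetic mix 2277/4843 = 47.0% → the synthetic mix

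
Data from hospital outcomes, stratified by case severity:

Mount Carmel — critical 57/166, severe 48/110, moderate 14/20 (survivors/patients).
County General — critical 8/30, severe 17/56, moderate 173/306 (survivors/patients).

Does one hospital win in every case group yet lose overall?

Yes

Critical: Mount Carmel 57/166 = 34.3%, County General 8/30 = 26.7% → Mount Carmel
Severe: Mount Carmel 48/110 = 43.6%, County General 17/56 = 30.4% → Mount Carmel
Moderate: Mount Carmel 14/20 = 70.0%, County General 173/306 = 56.5% → Mount Carmel
Overall: Mount Carmel 119/296 = 40.2%, County General 198/392 = 50.5% → County General
Mount Carmel wins each case group but County General wins overall — the comparison reverses. Mount Carmel's patients skew toward critical, which has a lower base rate.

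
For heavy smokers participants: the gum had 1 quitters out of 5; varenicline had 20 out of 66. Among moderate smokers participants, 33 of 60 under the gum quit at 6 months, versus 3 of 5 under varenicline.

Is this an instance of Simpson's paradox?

Heavy smokers: the gum 1/5 = 20.0%, varenicline 20/66 = 30.3% → varenicline
Moderate smokers: the gum 33/60 = 55.0%, varenicline 3/5 = 60.0% → varenicline
Overall: the gum 34/65 = 52.3%, varenicline 23/71 = 32.4% → the gum
Varenicline wins each dependence group but the gum wins overall — the comparison reverses. Varenicline's participants skew toward heavy smokers, which has a lower base rate.

Yes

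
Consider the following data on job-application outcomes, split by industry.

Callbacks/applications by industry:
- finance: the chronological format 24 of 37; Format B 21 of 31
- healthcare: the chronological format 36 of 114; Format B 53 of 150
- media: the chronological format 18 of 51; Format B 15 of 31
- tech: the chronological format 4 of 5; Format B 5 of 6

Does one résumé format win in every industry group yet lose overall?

Finance: the chronological format 24/37 = 64.9%, Format B 21/31 = 67.7% → Format B
Healthcare: the chronological format 36/114 = 31.6%, Format B 53/150 = 35.3% → Format B
Media: the chronological format 18/51 = 35.3%, Format B 15/31 = 48.4% → Format B
Tech: the chronological format 4/5 = 80.0%, Format B 5/6 = 83.3% → Format B
Overall: the chronological format 82/207 = 39.6%, Format B 94/218 = 43.1% → Format B
Format B wins overall and in every industry group — no reversal.

No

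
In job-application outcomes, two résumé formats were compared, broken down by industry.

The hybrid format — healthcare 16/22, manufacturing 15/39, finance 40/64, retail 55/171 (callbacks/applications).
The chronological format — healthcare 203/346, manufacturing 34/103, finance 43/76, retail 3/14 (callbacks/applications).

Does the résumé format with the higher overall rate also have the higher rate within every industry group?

Healthcare: the hybrid format 16/22 = 72.7%, the chronological format 203/346 = 58.7% → the hybrid format
Manufacturing: the hybrid format 15/39 = 38.5%, the chronological format 34/103 = 33.0% → the hybrid format
Finance: the hybrid format 40/64 = 62.5%, the chronological format 43/76 = 56.6% → the hybrid format
Retail: the hybrid format 55/171 = 32.2%, the chronological format 3/14 = 21.4% → the hybrid format
Overall: the hybrid format 126/296 = 42.6%, the chronological format 283/539 = 52.5% → the chronological format
The hybrid format wins each industry group but the chronological format wins overall — the comparison reverses. The hybrid format's applications skew toward retail, which has a lower base rate.

No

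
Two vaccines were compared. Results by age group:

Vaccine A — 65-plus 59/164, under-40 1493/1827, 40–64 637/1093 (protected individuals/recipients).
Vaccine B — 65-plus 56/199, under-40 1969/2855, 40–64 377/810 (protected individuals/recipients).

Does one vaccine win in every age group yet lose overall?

No

65-plus: Vaccine A 59/164 = 36.0%, Vaccine B 56/199 = 28.1% → Vaccine A
Under-40: Vaccine A 1493/1827 = 81.7%, Vaccine B 1969/2855 = 69.0% → Vaccine A
40–64: Vaccine A 637/1093 = 58.3%, Vaccine B 377/810 = 46.5% → Vaccine A
Overall: Vaccine A 2189/3084 = 71.0%, Vaccine B 2402/3864 = 62.2% → Vaccine A
Vaccine A wins overall and in every age group — no reversal.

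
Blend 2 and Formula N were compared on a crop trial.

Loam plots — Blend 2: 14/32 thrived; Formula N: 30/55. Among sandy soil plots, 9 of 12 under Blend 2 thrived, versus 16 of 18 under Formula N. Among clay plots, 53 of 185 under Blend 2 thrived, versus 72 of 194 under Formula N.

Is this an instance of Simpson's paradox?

Loam: Blend 2 14/32 = 43.8%, Formula N 30/55 = 54.5% → Formula N
Sandy soil: Blend 2 9/12 = 75.0%, Formula N 16/18 = 88.9% → Formula N
Clay: Blend 2 53/185 = 28.6%, Formula N 72/194 = 37.1% → Formula N
Overall: Blend 2 76/229 = 33.2%, Formula N 118/267 = 44.2% → Formula N
Formula N wins overall and in every soil group — no reversal.

No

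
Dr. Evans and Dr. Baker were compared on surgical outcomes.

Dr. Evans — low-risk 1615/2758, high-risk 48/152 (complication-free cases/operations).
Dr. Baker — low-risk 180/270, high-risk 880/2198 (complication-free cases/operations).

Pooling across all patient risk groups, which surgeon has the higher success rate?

Dr. Evans

Low-risk: Dr. Evans 1615/2758 = 58.6%, Dr. Baker 180/270 = 66.7% → Dr. Baker
High-risk: Dr. Evans 48/152 = 31.6%, Dr. Baker 880/2198 = 40.0% → Dr. Baker
Overall: Dr. Evans 1663/2910 = 57.1%, Dr. Baker 1060/2468 = 42.9% → Dr. Evans
(Dr. Baker wins every patient risk group but Dr. Evans wins overall — Dr. Baker's operations skew toward the low-rate high-risk group.)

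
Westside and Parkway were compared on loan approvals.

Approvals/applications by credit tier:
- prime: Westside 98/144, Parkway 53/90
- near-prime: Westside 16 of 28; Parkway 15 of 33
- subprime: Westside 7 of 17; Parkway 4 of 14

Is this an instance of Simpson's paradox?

Prime: Westside 98/144 = 68.1%, Parkway 53/90 = 58.9% → Westside
Near-prime: Westside 16/28 = 57.1%, Parkway 15/33 = 45.5% → Westside
Subprime: Westside 7/17 = 41.2%, Parkway 4/14 = 28.6% → Westside
Overall: Westside 121/189 = 64.0%, Parkway 72/137 = 52.6% → Westside
Westside wins overall and in every credit group — no reversal.

No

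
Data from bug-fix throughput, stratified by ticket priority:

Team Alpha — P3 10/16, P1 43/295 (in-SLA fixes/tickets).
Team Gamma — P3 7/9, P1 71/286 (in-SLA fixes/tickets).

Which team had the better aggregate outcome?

Team Gamma

P3: Team Alpha 10/16 = 62.5%, Team Gamma 7/9 = 77.8% → Team Gamma
P1: Team Alpha 43/295 = 14.6%, Team Gamma 71/286 = 24.8% → Team Gamma
Overall: Team Alpha 53/311 = 17.0%, Team Gamma 78/295 = 26.4% → Team Gamma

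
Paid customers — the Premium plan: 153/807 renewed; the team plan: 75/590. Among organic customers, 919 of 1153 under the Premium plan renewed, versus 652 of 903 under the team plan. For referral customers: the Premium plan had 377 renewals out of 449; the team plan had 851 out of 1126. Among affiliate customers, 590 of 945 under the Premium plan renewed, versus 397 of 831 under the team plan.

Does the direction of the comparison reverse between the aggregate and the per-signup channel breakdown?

No

Paid: the Premium plan 153/807 = 19.0%, the team plan 75/590 = 12.7% → the Premium plan
Organic: the Premium plan 919/1153 = 79.7%, the team plan 652/903 = 72.2% → the Premium plan
Referral: the Premium plan 377/449 = 84.0%, the team plan 851/1126 = 75.6% → the Premium plan
Affiliate: the Premium plan 590/945 = 62.4%, the team plan 397/831 = 47.8% → the Premium plan
Overall: the Premium plan 2039/3354 = 60.8%, the team plan 1975/3450 = 57.2% → the Premium plan
The Premium plan wins overall and in every signup group — no reversal.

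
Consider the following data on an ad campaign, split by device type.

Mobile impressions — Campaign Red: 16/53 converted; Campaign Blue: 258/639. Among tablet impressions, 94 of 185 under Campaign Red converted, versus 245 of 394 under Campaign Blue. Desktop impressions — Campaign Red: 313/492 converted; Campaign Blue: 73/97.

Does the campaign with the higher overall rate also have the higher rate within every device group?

Mobile: Campaign Red 16/53 = 30.2%, Campaign Blue 258/639 = 40.4% → Campaign Blue
Tablet: Campaign Red 94/185 = 50.8%, Campaign Blue 245/394 = 62.2% → Campaign Blue
Desktop: Campaign Red 313/492 = 63.6%, Campaign Blue 73/97 = 75.3% → Campaign Blue
Overall: Campaign Red 423/730 = 57.9%, Campaign Blue 576/1130 = 51.0% → Campaign Red
Campaign Blue wins each device group but Campaign Red wins overall — the comparison reverses. Campaign Blue's impressions skew toward mobile, which has a lower base rate.

No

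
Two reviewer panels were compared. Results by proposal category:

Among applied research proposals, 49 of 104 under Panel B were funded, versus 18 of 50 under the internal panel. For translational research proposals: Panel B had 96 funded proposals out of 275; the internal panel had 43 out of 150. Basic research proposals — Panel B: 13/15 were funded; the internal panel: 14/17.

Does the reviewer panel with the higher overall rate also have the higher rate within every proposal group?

Applied research: Panel B 49/104 = 47.1%, the internal panel 18/50 = 36.0% → Panel B
Translational research: Panel B 96/275 = 34.9%, the internal panel 43/150 = 28.7% → Panel B
Basic research: Panel B 13/15 = 86.7%, the internal panel 14/17 = 82.4% → Panel B
Overall: Panel B 158/394 = 40.1%, the internal panel 75/217 = 34.6% → Panel B
Panel B wins overall and in every proposal group — no reversal.

Yes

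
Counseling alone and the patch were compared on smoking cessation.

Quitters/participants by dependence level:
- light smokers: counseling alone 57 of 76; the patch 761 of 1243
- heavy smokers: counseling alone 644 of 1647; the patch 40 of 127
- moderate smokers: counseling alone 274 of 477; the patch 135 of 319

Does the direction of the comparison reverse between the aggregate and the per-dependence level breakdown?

Light smokers: counseling alone 57/76 = 75.0%, the patch 761/1243 = 61.2% → counseling alone
Heavy smokers: counseling alone 644/1647 = 39.1%, the patch 40/127 = 31.5% → counseling alone
Moderate smokers: counseling alone 274/477 = 57.4%, the patch 135/319 = 42.3% → counseling alone
Overall: counseling alone 975/2200 = 44.3%, the patch 936/1689 = 55.4% → the patch
Counseling alone wins each dependence group but the patch wins overall — the comparison reverses. Counseling alone's participants skew toward heavy smokers, which has a lower base rate.

Yes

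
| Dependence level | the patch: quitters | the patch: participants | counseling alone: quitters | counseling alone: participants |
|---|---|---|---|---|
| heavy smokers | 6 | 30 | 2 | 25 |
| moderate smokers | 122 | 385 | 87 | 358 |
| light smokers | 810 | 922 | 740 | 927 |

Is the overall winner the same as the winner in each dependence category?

Yes

Heavy smokers: the patch 6/30 = 20.0%, counseling alone 2/25 = 8.0% → the patch
Moderate smokers: the patch 122/385 = 31.7%, counseling alone 87/358 = 24.3% → the patch
Light smokers: the patch 810/922 = 87.9%, counseling alone 740/927 = 79.8% → the patch
Overall: the patch 938/1337 = 70.2%, counseling alone 829/1310 = 63.3% → the patch
The patch wins overall and in every dependence group — no reversal.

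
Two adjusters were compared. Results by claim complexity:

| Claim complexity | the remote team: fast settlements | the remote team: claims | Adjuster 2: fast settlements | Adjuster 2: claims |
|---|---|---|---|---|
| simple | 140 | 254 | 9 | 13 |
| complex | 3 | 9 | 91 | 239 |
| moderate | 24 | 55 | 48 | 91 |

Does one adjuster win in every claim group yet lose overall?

Simple: the remote team 140/254 = 55.1%, Adjuster 2 9/13 = 69.2% → Adjuster 2
Complex: the remote team 3/9 = 33.3%, Adjuster 2 91/239 = 38.1% → Adjuster 2
Moderate: the remote team 24/55 = 43.6%, Adjuster 2 48/91 = 52.7% → Adjuster 2
Overall: the remote team 167/318 = 52.5%, Adjuster 2 148/343 = 43.1% → the remote team
Adjuster 2 wins each claim group but the remote team wins overall — the comparison reverses. Adjuster 2's claims skew toward complex, which has a lower base rate.

Yes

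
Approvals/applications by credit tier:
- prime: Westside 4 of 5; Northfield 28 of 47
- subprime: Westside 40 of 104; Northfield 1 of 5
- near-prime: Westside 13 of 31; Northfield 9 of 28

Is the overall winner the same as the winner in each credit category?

Prime: Westside 4/5 = 80.0%, Northfield 28/47 = 59.6% → Westside
Subprime: Westside 40/104 = 38.5%, Northfield 1/5 = 20.0% → Westside
Near-prime: Westside 13/31 = 41.9%, Northfield 9/28 = 32.1% → Westside
Overall: Westside 57/140 = 40.7%, Northfield 38/80 = 47.5% → Northfield
Westside wins each credit group but Northfield wins overall — the comparison reverses. Westside's applications skew toward subprime, which has a lower base rate.

No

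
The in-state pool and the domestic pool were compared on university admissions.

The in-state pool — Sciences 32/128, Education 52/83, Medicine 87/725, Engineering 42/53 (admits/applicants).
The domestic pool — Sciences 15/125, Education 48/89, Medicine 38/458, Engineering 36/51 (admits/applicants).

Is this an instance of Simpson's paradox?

No

Sciences: the in-state pool 32/128 = 25.0%, the domestic pool 15/125 = 12.0% → the in-state pool
Education: the in-state pool 52/83 = 62.7%, the domestic pool 48/89 = 53.9% → the in-state pool
Medicine: the in-state pool 87/725 = 12.0%, the domestic pool 38/458 = 8.3% → the in-state pool
Engineering: the in-state pool 42/53 = 79.2%, the domestic pool 36/51 = 70.6% → the in-state pool
Overall: the in-state pool 213/989 = 21.5%, the domestic pool 137/723 = 18.9% → the in-state pool
The in-state pool wins overall and in every department group — no reversal.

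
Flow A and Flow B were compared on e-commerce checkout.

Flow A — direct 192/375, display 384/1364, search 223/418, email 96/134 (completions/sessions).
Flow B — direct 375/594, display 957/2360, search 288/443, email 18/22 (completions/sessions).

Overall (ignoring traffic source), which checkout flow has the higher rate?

Direct: Flow A 192/375 = 51.2%, Flow B 375/594 = 63.1% → Flow B
Display: Flow A 384/1364 = 28.2%, Flow B 957/2360 = 40.6% → Flow B
Search: Flow A 223/418 = 53.3%, Flow B 288/443 = 65.0% → Flow B
Email: Flow A 96/134 = 71.6%, Flow B 18/22 = 81.8% → Flow B
Overall: Flow A 895/2291 = 39.1%, Flow B 1638/3419 = 47.9% → Flow B

Flow B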